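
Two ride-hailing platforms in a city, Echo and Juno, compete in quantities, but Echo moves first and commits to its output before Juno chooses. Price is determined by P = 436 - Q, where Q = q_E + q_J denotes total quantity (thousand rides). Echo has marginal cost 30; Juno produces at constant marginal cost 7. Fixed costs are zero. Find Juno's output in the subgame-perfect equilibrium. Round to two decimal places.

118.75

Solve by backward induction. Given q_E, the follower Juno maximises π_J = (436 - q_E - q_J)q_J - 7q_J.
∂π_J/∂q_J = 429 - q_E - 2q_J = 0 gives the reaction function q_J = (429 - q_E)/2.
The leader anticipates this reaction. Substituting into P = 436 - Q gives P = 443/2 - (1/2)q_E, so π_E = (443/2 - (1/2)q_E)q_E - 30q_E.
The leader's first-order condition 383/2 - q_E = 0 yields q_E = 383/2.
Then q_J = (429 - 383/2)/2 = 475/4.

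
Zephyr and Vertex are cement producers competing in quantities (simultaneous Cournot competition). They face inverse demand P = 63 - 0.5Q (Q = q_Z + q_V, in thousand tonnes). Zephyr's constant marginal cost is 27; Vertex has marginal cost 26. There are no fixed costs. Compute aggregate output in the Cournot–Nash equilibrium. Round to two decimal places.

48.67

Zephyr's profit: π_Z = (63 - 0.5Q)q_Z - (27q_Z). Setting ∂π_Z/∂q_Z = 0: 36 - q_Z - (1/2)(q_V) = 0.
Vertex's first-order condition: 37 - q_V - (1/2)(q_Z) = 0.
So q_Z = (36 - (1/2)q_V) and q_V = (37 - (1/2)q_Z).
Solving the pair: q_Z = 70/3, q_V = 76/3.
Total output Q = 70/3 + 76/3 = 146/3.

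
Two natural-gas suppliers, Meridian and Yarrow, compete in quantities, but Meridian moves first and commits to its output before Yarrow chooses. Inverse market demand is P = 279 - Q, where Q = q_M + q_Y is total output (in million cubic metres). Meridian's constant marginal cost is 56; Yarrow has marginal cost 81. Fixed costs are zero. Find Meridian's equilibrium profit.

7688

Solve by backward induction. Given q_M, the follower Yarrow maximises π_Y = (279 - q_M - q_Y)q_Y - 81q_Y.
∂π_Y/∂q_Y = 198 - q_M - 2q_Y = 0 gives the reaction function q_Y = (198 - q_M)/2.
Meridian substitutes q_Y(q_M) into its own profit: π_M = q_M(279 - q_M - (198 - q_M)/2) - 56q_M = (180 - (1/2)q_M)q_M - 56q_M.
The leader's first-order condition 124 - q_M = 0 yields q_M = 124.
Then q_Y = (198 - 124)/2 = 37.
Price P = 279 - 161 = 118.
Meridian's profit: (118 - 56)·124 = 7688.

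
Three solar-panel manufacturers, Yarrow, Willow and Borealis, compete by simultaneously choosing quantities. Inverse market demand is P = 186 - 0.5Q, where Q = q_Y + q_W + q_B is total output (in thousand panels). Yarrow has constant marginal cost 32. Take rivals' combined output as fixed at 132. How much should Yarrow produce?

88

With rivals' combined output fixed at 132, Yarrow's profit is π_Y = (186 - (1/2)·132 - (1/2)q_Y)q_Y - (32q_Y) = (120 - (1/2)q_Y)q_Y - (32q_Y).
∂π_Y/∂q_Y = 88 - q_Y = 0, so q_Y = 88.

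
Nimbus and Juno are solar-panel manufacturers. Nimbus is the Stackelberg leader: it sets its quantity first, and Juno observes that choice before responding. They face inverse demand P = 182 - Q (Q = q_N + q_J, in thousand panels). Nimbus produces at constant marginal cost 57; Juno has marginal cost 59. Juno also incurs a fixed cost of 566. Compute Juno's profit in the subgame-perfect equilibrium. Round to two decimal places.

The follower Juno best-responds to any q_N: π_J = (182 - Q)q_J - 59q_J.
Follower FOC: 123 - q_N - 2q_J = 0, so q_J(q_N) = (123 - q_N)/2.
The leader anticipates this reaction. Substituting into P = 182 - Q gives P = 241/2 - (1/2)q_N, so π_N = (241/2 - (1/2)q_N)q_N - 57q_N.
Leader FOC: 127/2 - q_N = 0, so q_N = 127/2.
Then q_J = (123 - 127/2)/2 = 119/4.
Price P = 182 - 373/4 = 355/4.
Juno's profit: (355/4 - 59)·(119/4) - 566 = 319.0625.

319.06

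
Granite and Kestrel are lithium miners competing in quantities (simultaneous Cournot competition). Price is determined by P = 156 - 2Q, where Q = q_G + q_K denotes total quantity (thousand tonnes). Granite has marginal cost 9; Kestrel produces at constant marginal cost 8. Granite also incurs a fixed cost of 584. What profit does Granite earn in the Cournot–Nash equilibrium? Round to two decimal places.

Granite's profit: π_G = (156 - 2Q)q_G - (9q_G). Setting ∂π_G/∂q_G = 0: 147 - 4q_G - 2(q_K) = 0.
Kestrel's first-order condition: 148 - 4q_K - 2(q_G) = 0.
So q_G = (147 - 2q_K)/4 and q_K = (148 - 2q_G)/4.
Solving the pair: q_G = 73/3, q_K = 149/6.
Price P = 156 - 2·(295/6) = 173/3.
Granite's profit: (173/3 - 9)·(73/3) - 584 = 600.2222.

600.22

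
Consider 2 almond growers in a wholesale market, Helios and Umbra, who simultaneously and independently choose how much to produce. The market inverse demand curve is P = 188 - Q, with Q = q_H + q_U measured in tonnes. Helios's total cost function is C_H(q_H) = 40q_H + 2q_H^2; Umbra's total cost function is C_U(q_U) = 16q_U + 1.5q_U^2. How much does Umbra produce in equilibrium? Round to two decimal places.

30.48

Helios's profit: π_H = (188 - Q)q_H - (40q_H + 2q_H²). Setting ∂π_H/∂q_H = 0: 148 - 6q_H - (q_U) = 0.
Umbra's profit: π_U = (188 - Q)q_U - (16q_U + (3/2)q_U²). Setting ∂π_U/∂q_U = 0: 172 - 5q_U - (q_H) = 0.
Rearranging gives the reaction functions q_H = (148 - q_U)/6 and q_U = (172 - q_H)/5.
Substituting one into the other gives q_H = 568/29 and q_U = 884/29.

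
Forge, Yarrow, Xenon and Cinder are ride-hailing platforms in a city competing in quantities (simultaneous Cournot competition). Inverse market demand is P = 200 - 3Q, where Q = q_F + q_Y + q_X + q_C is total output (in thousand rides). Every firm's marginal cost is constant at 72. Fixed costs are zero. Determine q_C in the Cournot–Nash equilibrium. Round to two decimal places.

A representative firm's profit is π_i = q_i(200 - 3Q) - 72q_i.
Setting ∂π_i/∂q_i = 0 with rivals' quantities fixed: 128 - 6q_i - 3·Σ_{j≠i} q_j = 0.
By symmetry each firm produces the same amount; substituting Σ_{j≠i} q_j = 3q_i yields q_i = 128/15.

8.53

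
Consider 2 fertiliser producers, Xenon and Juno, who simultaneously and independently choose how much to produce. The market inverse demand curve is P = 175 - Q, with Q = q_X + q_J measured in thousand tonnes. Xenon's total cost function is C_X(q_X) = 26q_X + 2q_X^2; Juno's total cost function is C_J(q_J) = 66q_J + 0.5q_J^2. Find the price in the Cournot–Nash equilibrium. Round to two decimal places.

125.41

Xenon's profit: π_X = (175 - Q)q_X - (26q_X + 2q_X²). Setting ∂π_X/∂q_X = 0: 149 - 6q_X - (q_J) = 0.
Juno's first-order condition: 109 - 3q_J - (q_X) = 0.
Best responses: q_X = (149 - q_J)/6, q_J = (109 - q_X)/3.
Solving the pair: q_X = 338/17, q_J = 505/17.
Total output Q = 843/17, so price P = 175 - 843/17 = 125.4118.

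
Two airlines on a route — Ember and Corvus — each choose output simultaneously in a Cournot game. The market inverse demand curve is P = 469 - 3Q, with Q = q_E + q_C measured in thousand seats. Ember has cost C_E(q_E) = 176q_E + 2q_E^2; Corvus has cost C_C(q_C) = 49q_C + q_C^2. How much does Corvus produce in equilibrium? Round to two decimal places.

46.77

Ember's profit: π_E = (469 - 3Q)q_E - (176q_E + 2q_E²). Setting ∂π_E/∂q_E = 0: 293 - 10q_E - 3(q_C) = 0.
Corvus's first-order condition: 420 - 8q_C - 3(q_E) = 0.
So q_E = (293 - 3q_C)/10 and q_C = (420 - 3q_E)/8.
Solving the pair: q_E = 1084/71, q_C = 46.7746.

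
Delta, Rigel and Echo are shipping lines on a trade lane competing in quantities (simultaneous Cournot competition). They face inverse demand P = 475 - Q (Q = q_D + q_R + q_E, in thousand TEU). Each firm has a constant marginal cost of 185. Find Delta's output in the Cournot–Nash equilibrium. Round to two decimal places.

Each firm earns π_i = (475 - Q)q_i - 185q_i.
Setting ∂π_i/∂q_i = 0 with rivals' quantities fixed: 290 - 2q_i - Σ_{j≠i} q_j = 0.
With identical firms every q_j equals q_i, so Σ_{j≠i} q_j = 2q_i and 290 = 4q_i, giving q_i = 145/2.

72.50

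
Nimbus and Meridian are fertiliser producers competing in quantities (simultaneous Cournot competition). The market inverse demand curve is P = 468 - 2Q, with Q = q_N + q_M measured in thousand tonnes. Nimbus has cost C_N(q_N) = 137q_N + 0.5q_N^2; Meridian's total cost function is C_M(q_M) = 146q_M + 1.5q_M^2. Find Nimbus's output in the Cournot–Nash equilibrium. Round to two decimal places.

53.97

Nimbus's profit: π_N = (468 - 2Q)q_N - (137q_N + (1/2)q_N²). Setting ∂π_N/∂q_N = 0: 331 - 5q_N - 2(q_M) = 0.
Meridian's profit: π_M = (468 - 2Q)q_M - (146q_M + (3/2)q_M²). Setting ∂π_M/∂q_M = 0: 322 - 7q_M - 2(q_N) = 0.
Best responses: q_N = (331 - 2q_M)/5, q_M = (322 - 2q_N)/7.
Substituting one into the other gives q_N = 1673/31 and q_M = 948/31.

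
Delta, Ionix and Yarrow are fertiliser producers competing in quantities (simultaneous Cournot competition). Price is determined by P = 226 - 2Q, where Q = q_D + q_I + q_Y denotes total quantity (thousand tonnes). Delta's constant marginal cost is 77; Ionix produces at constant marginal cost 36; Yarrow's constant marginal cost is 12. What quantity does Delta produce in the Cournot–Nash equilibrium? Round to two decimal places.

Delta's profit: π_D = (226 - 2Q)q_D - (77q_D). Setting ∂π_D/∂q_D = 0: 149 - 4q_D - 2(q_I + q_Y) = 0.
Ionix's first-order condition: 190 - 4q_I - 2(q_D + q_Y) = 0.
Yarrow's first-order condition: 214 - 4q_Y - 2(q_D + q_I) = 0.
Adding the 3 first-order conditions: 553 − 8Q = 0, so Q = 553/8.
Back-substituting: q_D = (149 − 553/4)/2 = 43/8, q_I = (190 − 553/4)/2 = 207/8, q_Y = (214 − 553/4)/2 = 303/8.

5.38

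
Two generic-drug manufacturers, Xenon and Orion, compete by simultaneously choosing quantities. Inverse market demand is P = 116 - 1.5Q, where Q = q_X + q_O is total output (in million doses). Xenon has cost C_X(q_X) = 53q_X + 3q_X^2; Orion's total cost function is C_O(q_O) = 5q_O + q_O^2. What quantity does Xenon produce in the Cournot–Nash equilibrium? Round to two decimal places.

Xenon's profit: π_X = (116 - 1.5Q)q_X - (53q_X + 3q_X²). Setting ∂π_X/∂q_X = 0: 63 - 9q_X - (3/2)(q_O) = 0.
Orion's first-order condition: 111 - 5q_O - (3/2)(q_X) = 0.
So q_X = (63 - (3/2)q_O)/9 and q_O = (111 - (3/2)q_X)/5.
Substituting one into the other gives q_X = 66/19 and q_O = 402/19.

3.47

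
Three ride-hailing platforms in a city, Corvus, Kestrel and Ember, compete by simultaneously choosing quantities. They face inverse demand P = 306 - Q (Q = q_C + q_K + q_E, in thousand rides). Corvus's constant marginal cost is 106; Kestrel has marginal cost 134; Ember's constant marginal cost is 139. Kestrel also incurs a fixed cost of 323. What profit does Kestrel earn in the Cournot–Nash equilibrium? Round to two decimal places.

Corvus's profit: π_C = (306 - Q)q_C - (106q_C). Setting ∂π_C/∂q_C = 0: 200 - 2q_C - (q_K + q_E) = 0.
Kestrel's first-order condition: 172 - 2q_K - (q_C + q_E) = 0.
Ember's first-order condition: 167 - 2q_E - (q_C + q_K) = 0.
Adding the 3 first-order conditions: 539 − 4Q = 0, so Q = 539/4.
Back-substituting: q_C = (200 − 539/4) = 261/4, q_K = (172 − 539/4) = 149/4, q_E = (167 − 539/4) = 129/4.
Price P = 306 - 539/4 = 685/4.
Kestrel's profit: (685/4 - 134)·(149/4) - 323 = 1064.5625.

1064.56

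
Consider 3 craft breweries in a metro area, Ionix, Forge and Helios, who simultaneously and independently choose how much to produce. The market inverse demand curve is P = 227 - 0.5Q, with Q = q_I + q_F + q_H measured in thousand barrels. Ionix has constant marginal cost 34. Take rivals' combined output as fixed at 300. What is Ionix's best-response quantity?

43

With rivals' combined output fixed at 300, Ionix's profit is π_I = (227 - (1/2)·300 - (1/2)q_I)q_I - (34q_I) = (77 - (1/2)q_I)q_I - (34q_I).
∂π_I/∂q_I = 43 - q_I = 0, so q_I = 43.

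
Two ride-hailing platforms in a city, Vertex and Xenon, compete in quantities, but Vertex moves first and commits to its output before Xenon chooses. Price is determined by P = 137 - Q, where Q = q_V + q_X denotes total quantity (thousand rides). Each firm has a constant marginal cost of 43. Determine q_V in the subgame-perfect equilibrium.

47

Solve by backward induction. Given q_V, the follower Xenon maximises π_X = (137 - q_V - q_X)q_X - 43q_X.
∂π_X/∂q_X = 94 - q_V - 2q_X = 0 gives the reaction function q_X = (94 - q_V)/2.
The leader anticipates this reaction. Substituting into P = 137 - Q gives P = 90 - (1/2)q_V, so π_V = (90 - (1/2)q_V)q_V - 43q_V.
The leader's first-order condition 47 - q_V = 0 yields q_V = 47.
Then q_X = (94 - 47)/2 = 47/2.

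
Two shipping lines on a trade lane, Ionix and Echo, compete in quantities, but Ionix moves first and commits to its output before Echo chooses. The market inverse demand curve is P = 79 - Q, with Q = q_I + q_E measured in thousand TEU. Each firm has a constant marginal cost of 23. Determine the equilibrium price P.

37

Solve by backward induction. Given q_I, the follower Echo maximises π_E = (79 - q_I - q_E)q_E - 23q_E.
Setting the follower's marginal profit to zero, 56 - q_I - 2q_E = 0, i.e. q_E = (56 - q_I)/2.
The leader anticipates this reaction. Substituting into P = 79 - Q gives P = 51 - (1/2)q_I, so π_I = (51 - (1/2)q_I)q_I - 23q_I.
Maximising: ∂π_I/∂q_I = 28 - q_I = 0, giving q_I = 28.
Then q_E = (56 - 28)/2 = 14.
Total output Q = 42, so price P = 79 - 42 = 37.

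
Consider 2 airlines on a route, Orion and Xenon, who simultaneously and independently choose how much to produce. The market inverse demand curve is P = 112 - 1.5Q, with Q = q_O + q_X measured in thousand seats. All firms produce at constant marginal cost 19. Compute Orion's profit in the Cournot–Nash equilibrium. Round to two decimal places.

Each firm earns π_i = (112 - 1.5Q)q_i - 19q_i.
Setting ∂π_i/∂q_i = 0 with rivals' quantities fixed: 93 - 3q_i - (3/2)q_j = 0.
By symmetry each firm produces the same amount; substituting q_j = q_i yields q_i = 93/(9/2) = 62/3.
Price P = 112 - (3/2)·(124/3) = 50.
Orion's profit: (50 - 19)·(62/3) = 1922/3.

640.67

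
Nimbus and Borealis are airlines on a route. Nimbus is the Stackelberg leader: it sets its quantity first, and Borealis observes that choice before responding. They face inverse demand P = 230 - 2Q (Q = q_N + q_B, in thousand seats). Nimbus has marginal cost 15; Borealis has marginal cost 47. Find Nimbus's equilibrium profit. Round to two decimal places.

3813.06

Solve by backward induction. Given q_N, the follower Borealis maximises π_B = (230 - 2q_N - 2q_B)q_B - 47q_B.
Setting the follower's marginal profit to zero, 183 - 2q_N - 4q_B = 0, i.e. q_B = (183 - 2q_N)/4.
The leader anticipates this reaction. Substituting into P = 230 - 2Q gives P = 277/2 - q_N, so π_N = (277/2 - q_N)q_N - 15q_N.
Maximising: ∂π_N/∂q_N = 247/2 - 2q_N = 0, giving q_N = 247/4.
Then q_B = (183 - 2·(247/4))/4 = 119/8.
Price P = 230 - 2·(613/8) = 307/4.
Nimbus's profit: (307/4 - 15)·(247/4) = 3813.0625.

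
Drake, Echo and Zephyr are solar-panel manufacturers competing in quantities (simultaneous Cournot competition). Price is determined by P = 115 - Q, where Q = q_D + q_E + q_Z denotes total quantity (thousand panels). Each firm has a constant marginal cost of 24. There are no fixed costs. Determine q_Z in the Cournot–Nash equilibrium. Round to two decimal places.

Each firm earns π_i = (115 - Q)q_i - 24q_i.
Setting ∂π_i/∂q_i = 0 with rivals' quantities fixed: 91 - 2q_i - Σ_{j≠i} q_j = 0.
With identical firms every q_j equals q_i, so Σ_{j≠i} q_j = 2q_i and 91 = 4q_i, giving q_i = 91/4.

22.75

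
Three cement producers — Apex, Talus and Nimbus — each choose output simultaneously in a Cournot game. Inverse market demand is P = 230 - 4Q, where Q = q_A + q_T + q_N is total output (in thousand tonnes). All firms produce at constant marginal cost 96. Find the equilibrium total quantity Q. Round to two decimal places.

25.13

Each firm earns π_i = (230 - 4Q)q_i - 96q_i.
Setting ∂π_i/∂q_i = 0 with rivals' quantities fixed: 134 - 8q_i - 4·Σ_{j≠i} q_j = 0.
By symmetry each firm produces the same amount; substituting Σ_{j≠i} q_j = 2q_i yields q_i = 134/16 = 67/8.
Total output Q = 67/8 + 67/8 + 67/8 = 201/8.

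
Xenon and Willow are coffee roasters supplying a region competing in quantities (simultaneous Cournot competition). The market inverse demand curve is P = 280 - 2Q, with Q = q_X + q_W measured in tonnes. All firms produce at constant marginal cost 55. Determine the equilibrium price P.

A representative firm's profit is π_i = q_i(280 - 2Q) - 55q_i.
Setting ∂π_i/∂q_i = 0 with rivals' quantities fixed: 225 - 4q_i - 2q_j = 0.
By symmetry each firm produces the same amount; substituting q_j = q_i yields q_i = 225/6 = 75/2.
Total output Q = 75, so price P = 280 - 2·75 = 130.

130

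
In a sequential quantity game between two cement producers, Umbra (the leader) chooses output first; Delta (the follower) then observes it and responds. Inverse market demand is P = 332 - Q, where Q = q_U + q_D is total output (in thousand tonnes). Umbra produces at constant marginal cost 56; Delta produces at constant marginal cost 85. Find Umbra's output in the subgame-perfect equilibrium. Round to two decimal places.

152.50

The follower Delta best-responds to any q_U: π_D = (332 - Q)q_D - 85q_D.
Follower FOC: 247 - q_U - 2q_D = 0, so q_D(q_U) = (247 - q_U)/2.
The leader anticipates this reaction. Substituting into P = 332 - Q gives P = 417/2 - (1/2)q_U, so π_U = (417/2 - (1/2)q_U)q_U - 56q_U.
The leader's first-order condition 305/2 - q_U = 0 yields q_U = 305/2.
Then q_D = (247 - 305/2)/2 = 189/4.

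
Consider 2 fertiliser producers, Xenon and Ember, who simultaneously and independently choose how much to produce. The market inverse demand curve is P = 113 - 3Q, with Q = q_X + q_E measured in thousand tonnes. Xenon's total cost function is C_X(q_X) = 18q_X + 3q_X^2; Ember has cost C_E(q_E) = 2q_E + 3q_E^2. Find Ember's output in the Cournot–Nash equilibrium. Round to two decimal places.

Xenon's profit: π_X = (113 - 3Q)q_X - (18q_X + 3q_X²). Setting ∂π_X/∂q_X = 0: 95 - 12q_X - 3(q_E) = 0.
Ember's profit: π_E = (113 - 3Q)q_E - (2q_E + 3q_E²). Setting ∂π_E/∂q_E = 0: 111 - 12q_E - 3(q_X) = 0.
Rearranging gives the reaction functions q_X = (95 - 3q_E)/12 and q_E = (111 - 3q_X)/12.
Substituting one into the other gives q_X = 269/45 and q_E = 349/45.

7.76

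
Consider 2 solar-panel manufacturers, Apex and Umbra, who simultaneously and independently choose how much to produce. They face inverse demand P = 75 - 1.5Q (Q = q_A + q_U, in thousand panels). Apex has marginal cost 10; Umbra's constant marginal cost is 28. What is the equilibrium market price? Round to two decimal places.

Apex's profit: π_A = (75 - 1.5Q)q_A - (10q_A). Setting ∂π_A/∂q_A = 0: 65 - 3q_A - (3/2)(q_U) = 0.
Umbra's first-order condition: 47 - 3q_U - (3/2)(q_A) = 0.
Best responses: q_A = (65 - (3/2)q_U)/3, q_U = (47 - (3/2)q_A)/3.
Substituting one into the other gives q_A = 166/9 and q_U = 58/9.
Total output Q = 224/9, so price P = 75 - (3/2)·(224/9) = 113/3.

37.67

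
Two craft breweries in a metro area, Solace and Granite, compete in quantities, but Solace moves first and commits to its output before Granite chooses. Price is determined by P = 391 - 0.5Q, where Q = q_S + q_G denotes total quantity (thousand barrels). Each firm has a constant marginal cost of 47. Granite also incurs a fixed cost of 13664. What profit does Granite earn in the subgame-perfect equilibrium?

1128

The follower Granite best-responds to any q_S: π_G = (391 - 0.5Q)q_G - 47q_G.
Setting the follower's marginal profit to zero, 344 - (1/2)q_S - q_G = 0, i.e. q_G = (344 - (1/2)q_S).
The leader anticipates this reaction. Substituting into P = 391 - 0.5Q gives P = 219 - (1/4)q_S, so π_S = (219 - (1/4)q_S)q_S - 47q_S.
Leader FOC: 172 - (1/2)q_S = 0, so q_S = 344.
Then q_G = (344 - (1/2)·344) = 172.
Price P = 391 - (1/2)·516 = 133.
Granite's profit: (133 - 47)·172 - 13664 = 1128.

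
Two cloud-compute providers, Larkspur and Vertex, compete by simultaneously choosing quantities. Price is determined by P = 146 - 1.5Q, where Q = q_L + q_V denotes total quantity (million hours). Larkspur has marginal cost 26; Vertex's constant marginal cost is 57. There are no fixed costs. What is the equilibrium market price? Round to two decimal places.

76.33

Larkspur's profit: π_L = (146 - 1.5Q)q_L - (26q_L). Setting ∂π_L/∂q_L = 0: 120 - 3q_L - (3/2)(q_V) = 0.
Vertex's profit: π_V = (146 - 1.5Q)q_V - (57q_V). Setting ∂π_V/∂q_V = 0: 89 - 3q_V - (3/2)(q_L) = 0.
Best responses: q_L = (120 - (3/2)q_V)/3, q_V = (89 - (3/2)q_L)/3.
Solving the pair: q_L = 302/9, q_V = 116/9.
Total output Q = 418/9, so price P = 146 - (3/2)·(418/9) = 229/3.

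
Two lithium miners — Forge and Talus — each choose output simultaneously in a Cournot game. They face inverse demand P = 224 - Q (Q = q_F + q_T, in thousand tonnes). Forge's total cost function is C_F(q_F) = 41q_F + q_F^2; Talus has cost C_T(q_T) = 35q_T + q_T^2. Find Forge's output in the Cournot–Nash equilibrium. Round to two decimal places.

36.20

Forge's profit: π_F = (224 - Q)q_F - (41q_F + q_F²). Setting ∂π_F/∂q_F = 0: 183 - 4q_F - (q_T) = 0.
Talus's first-order condition: 189 - 4q_T - (q_F) = 0.
Best responses: q_F = (183 - q_T)/4, q_T = (189 - q_F)/4.
Substituting one into the other gives q_F = 181/5 and q_T = 191/5.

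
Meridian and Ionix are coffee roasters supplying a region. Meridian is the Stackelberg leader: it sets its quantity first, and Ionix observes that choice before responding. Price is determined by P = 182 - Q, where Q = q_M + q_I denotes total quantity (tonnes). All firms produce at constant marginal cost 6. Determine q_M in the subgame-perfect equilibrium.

88

The follower Ionix best-responds to any q_M: π_I = (182 - Q)q_I - 6q_I.
Follower FOC: 176 - q_M - 2q_I = 0, so q_I(q_M) = (176 - q_M)/2.
Meridian substitutes q_I(q_M) into its own profit: π_M = q_M(182 - q_M - (176 - q_M)/2) - 6q_M = (94 - (1/2)q_M)q_M - 6q_M.
The leader's first-order condition 88 - q_M = 0 yields q_M = 88.
Then q_I = (176 - 88)/2 = 44.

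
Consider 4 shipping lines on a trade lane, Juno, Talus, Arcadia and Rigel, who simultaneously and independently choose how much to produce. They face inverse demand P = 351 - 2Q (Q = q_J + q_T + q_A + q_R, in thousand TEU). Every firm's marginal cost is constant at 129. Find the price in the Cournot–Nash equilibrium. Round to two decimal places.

Each firm earns π_i = (351 - 2Q)q_i - 129q_i.
Setting ∂π_i/∂q_i = 0 with rivals' quantities fixed: 222 - 4q_i - 2·Σ_{j≠i} q_j = 0.
By symmetry each firm produces the same amount; substituting Σ_{j≠i} q_j = 3q_i yields q_i = 222/10 = 111/5.
Total output Q = 444/5, so price P = 351 - 2·(444/5) = 867/5.

173.40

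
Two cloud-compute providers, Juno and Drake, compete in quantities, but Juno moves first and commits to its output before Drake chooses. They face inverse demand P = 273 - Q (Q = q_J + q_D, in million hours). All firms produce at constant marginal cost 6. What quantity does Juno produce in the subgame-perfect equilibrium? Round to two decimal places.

133.50

Solve by backward induction. Given q_J, the follower Drake maximises π_D = (273 - q_J - q_D)q_D - 6q_D.
∂π_D/∂q_D = 267 - q_J - 2q_D = 0 gives the reaction function q_D = (267 - q_J)/2.
Juno substitutes q_D(q_J) into its own profit: π_J = q_J(273 - q_J - (267 - q_J)/2) - 6q_J = (279/2 - (1/2)q_J)q_J - 6q_J.
Leader FOC: 267/2 - q_J = 0, so q_J = 267/2.
Then q_D = (267 - 267/2)/2 = 267/4.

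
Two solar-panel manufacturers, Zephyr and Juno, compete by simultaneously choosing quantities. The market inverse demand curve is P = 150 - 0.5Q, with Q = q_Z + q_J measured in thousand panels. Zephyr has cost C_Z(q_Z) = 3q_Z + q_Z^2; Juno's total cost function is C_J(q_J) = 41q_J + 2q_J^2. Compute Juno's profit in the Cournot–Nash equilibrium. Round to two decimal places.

Zephyr's profit: π_Z = (150 - 0.5Q)q_Z - (3q_Z + q_Z²). Setting ∂π_Z/∂q_Z = 0: 147 - 3q_Z - (1/2)(q_J) = 0.
Juno's profit: π_J = (150 - 0.5Q)q_J - (41q_J + 2q_J²). Setting ∂π_J/∂q_J = 0: 109 - 5q_J - (1/2)(q_Z) = 0.
Best responses: q_Z = (147 - (1/2)q_J)/3, q_J = (109 - (1/2)q_Z)/5.
Solving the pair: q_Z = 46.1356, q_J = 1014/59.
Price P = 150 - (1/2)·63.3220 = 118.3390.
Juno's profit: 118.3390·(1014/59) - 41·(1014/59) - 2(1014/59)² = 738.4344.

738.43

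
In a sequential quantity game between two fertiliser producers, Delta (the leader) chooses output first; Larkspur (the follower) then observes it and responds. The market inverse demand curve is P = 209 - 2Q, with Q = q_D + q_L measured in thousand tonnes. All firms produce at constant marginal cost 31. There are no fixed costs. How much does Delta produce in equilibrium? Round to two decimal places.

Solve by backward induction. Given q_D, the follower Larkspur maximises π_L = (209 - 2q_D - 2q_L)q_L - 31q_L.
∂π_L/∂q_L = 178 - 2q_D - 4q_L = 0 gives the reaction function q_L = (178 - 2q_D)/4.
The leader anticipates this reaction. Substituting into P = 209 - 2Q gives P = 120 - q_D, so π_D = (120 - q_D)q_D - 31q_D.
Maximising: ∂π_D/∂q_D = 89 - 2q_D = 0, giving q_D = 89/2.
Then q_L = (178 - 2·(89/2))/4 = 89/4.

44.50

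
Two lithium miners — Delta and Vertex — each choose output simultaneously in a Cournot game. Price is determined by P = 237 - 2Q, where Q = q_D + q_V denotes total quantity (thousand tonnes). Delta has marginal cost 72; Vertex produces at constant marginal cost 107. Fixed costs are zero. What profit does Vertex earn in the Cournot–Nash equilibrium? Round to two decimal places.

Delta's profit: π_D = (237 - 2Q)q_D - (72q_D). Setting ∂π_D/∂q_D = 0: 165 - 4q_D - 2(q_V) = 0.
Vertex's first-order condition: 130 - 4q_V - 2(q_D) = 0.
Rearranging gives the reaction functions q_D = (165 - 2q_V)/4 and q_V = (130 - 2q_D)/4.
Solving the pair: q_D = 100/3, q_V = 95/6.
Price P = 237 - 2·(295/6) = 416/3.
Vertex's profit: (416/3 - 107)·(95/6) = 501.3889.

501.39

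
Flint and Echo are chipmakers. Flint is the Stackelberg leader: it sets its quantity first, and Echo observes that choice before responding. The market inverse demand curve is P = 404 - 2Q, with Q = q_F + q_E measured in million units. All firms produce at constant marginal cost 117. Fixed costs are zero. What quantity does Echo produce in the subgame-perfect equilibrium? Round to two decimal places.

The follower Echo best-responds to any q_F: π_E = (404 - 2Q)q_E - 117q_E.
Follower FOC: 287 - 2q_F - 4q_E = 0, so q_E(q_F) = (287 - 2q_F)/4.
The leader anticipates this reaction. Substituting into P = 404 - 2Q gives P = 521/2 - q_F, so π_F = (521/2 - q_F)q_F - 117q_F.
Leader FOC: 287/2 - 2q_F = 0, so q_F = 287/4.
Then q_E = (287 - 2·(287/4))/4 = 287/8.

35.88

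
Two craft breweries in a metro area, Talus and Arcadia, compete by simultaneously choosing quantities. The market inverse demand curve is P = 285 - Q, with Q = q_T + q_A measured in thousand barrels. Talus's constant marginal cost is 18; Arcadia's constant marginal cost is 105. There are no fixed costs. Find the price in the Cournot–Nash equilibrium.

136

Talus's profit: π_T = (285 - Q)q_T - (18q_T). Setting ∂π_T/∂q_T = 0: 267 - 2q_T - (q_A) = 0.
Arcadia's first-order condition: 180 - 2q_A - (q_T) = 0.
Best responses: q_T = (267 - q_A)/2, q_A = (180 - q_T)/2.
Solving the pair: q_T = 118, q_A = 31.
Total output Q = 149, so price P = 285 - 149 = 136.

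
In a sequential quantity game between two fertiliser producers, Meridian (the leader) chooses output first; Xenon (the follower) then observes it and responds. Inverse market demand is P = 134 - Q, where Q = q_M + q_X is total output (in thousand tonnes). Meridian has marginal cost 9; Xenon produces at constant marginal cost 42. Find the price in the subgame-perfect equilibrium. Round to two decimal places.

The follower Xenon best-responds to any q_M: π_X = (134 - Q)q_X - 42q_X.
Follower FOC: 92 - q_M - 2q_X = 0, so q_X(q_M) = (92 - q_M)/2.
The leader anticipates this reaction. Substituting into P = 134 - Q gives P = 88 - (1/2)q_M, so π_M = (88 - (1/2)q_M)q_M - 9q_M.
Maximising: ∂π_M/∂q_M = 79 - q_M = 0, giving q_M = 79.
Then q_X = (92 - 79)/2 = 13/2.
Total output Q = 171/2, so price P = 134 - 171/2 = 97/2.

48.50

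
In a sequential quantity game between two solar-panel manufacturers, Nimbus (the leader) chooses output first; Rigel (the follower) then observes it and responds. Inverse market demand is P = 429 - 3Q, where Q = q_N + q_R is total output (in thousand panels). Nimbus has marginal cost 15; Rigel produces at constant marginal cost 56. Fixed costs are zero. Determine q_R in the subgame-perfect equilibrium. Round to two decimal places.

24.25

The follower Rigel best-responds to any q_N: π_R = (429 - 3Q)q_R - 56q_R.
Setting the follower's marginal profit to zero, 373 - 3q_N - 6q_R = 0, i.e. q_R = (373 - 3q_N)/6.
The leader anticipates this reaction. Substituting into P = 429 - 3Q gives P = 485/2 - (3/2)q_N, so π_N = (485/2 - (3/2)q_N)q_N - 15q_N.
Leader FOC: 455/2 - 3q_N = 0, so q_N = 455/6.
Then q_R = (373 - 3·(455/6))/6 = 97/4.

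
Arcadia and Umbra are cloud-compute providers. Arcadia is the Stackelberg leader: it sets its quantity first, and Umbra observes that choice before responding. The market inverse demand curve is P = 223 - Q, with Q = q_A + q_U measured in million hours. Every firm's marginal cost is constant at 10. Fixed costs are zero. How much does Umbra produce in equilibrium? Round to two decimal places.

Solve by backward induction. Given q_A, the follower Umbra maximises π_U = (223 - q_A - q_U)q_U - 10q_U.
∂π_U/∂q_U = 213 - q_A - 2q_U = 0 gives the reaction function q_U = (213 - q_A)/2.
The leader anticipates this reaction. Substituting into P = 223 - Q gives P = 233/2 - (1/2)q_A, so π_A = (233/2 - (1/2)q_A)q_A - 10q_A.
Maximising: ∂π_A/∂q_A = 213/2 - q_A = 0, giving q_A = 213/2.
Then q_U = (213 - 213/2)/2 = 213/4.

53.25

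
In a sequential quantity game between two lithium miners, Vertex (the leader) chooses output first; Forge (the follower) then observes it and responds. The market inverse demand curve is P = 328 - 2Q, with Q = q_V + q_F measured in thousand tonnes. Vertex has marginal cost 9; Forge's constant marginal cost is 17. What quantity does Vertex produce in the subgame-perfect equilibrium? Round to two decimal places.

Solve by backward induction. Given q_V, the follower Forge maximises π_F = (328 - 2q_V - 2q_F)q_F - 17q_F.
∂π_F/∂q_F = 311 - 2q_V - 4q_F = 0 gives the reaction function q_F = (311 - 2q_V)/4.
The leader anticipates this reaction. Substituting into P = 328 - 2Q gives P = 345/2 - q_V, so π_V = (345/2 - q_V)q_V - 9q_V.
The leader's first-order condition 327/2 - 2q_V = 0 yields q_V = 327/4.
Then q_F = (311 - 2·(327/4))/4 = 295/8.

81.75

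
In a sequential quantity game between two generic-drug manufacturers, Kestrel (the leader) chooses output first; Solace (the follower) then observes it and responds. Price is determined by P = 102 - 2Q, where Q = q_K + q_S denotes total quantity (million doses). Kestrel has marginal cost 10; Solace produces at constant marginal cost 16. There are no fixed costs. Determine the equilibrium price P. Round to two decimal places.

34.50

Solve by backward induction. Given q_K, the follower Solace maximises π_S = (102 - 2q_K - 2q_S)q_S - 16q_S.
Setting the follower's marginal profit to zero, 86 - 2q_K - 4q_S = 0, i.e. q_S = (86 - 2q_K)/4.
The leader anticipates this reaction. Substituting into P = 102 - 2Q gives P = 59 - q_K, so π_K = (59 - q_K)q_K - 10q_K.
Maximising: ∂π_K/∂q_K = 49 - 2q_K = 0, giving q_K = 49/2.
Then q_S = (86 - 2·(49/2))/4 = 37/4.
Total output Q = 135/4, so price P = 102 - 2·(135/4) = 69/2.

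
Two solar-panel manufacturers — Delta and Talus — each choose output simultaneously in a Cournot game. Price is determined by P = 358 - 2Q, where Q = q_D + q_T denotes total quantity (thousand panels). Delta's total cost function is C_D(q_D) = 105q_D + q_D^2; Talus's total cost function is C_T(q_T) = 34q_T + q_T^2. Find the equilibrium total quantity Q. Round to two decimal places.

72.13

Delta's profit: π_D = (358 - 2Q)q_D - (105q_D + q_D²). Setting ∂π_D/∂q_D = 0: 253 - 6q_D - 2(q_T) = 0.
Talus's profit: π_T = (358 - 2Q)q_T - (34q_T + q_T²). Setting ∂π_T/∂q_T = 0: 324 - 6q_T - 2(q_D) = 0.
Best responses: q_D = (253 - 2q_T)/6, q_T = (324 - 2q_D)/6.
Substituting one into the other gives q_D = 435/16 and q_T = 719/16.
Total output Q = 435/16 + 719/16 = 577/8.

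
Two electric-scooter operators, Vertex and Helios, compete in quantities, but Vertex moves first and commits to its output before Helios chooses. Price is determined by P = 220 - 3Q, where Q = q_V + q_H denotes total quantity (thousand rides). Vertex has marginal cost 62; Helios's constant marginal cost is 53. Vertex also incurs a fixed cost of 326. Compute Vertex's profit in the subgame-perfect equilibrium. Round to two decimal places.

Solve by backward induction. Given q_V, the follower Helios maximises π_H = (220 - 3q_V - 3q_H)q_H - 53q_H.
Setting the follower's marginal profit to zero, 167 - 3q_V - 6q_H = 0, i.e. q_H = (167 - 3q_V)/6.
Vertex substitutes q_H(q_V) into its own profit: π_V = q_V(220 - 3q_V - (167 - 3q_V)/2) - 62q_V = (273/2 - (3/2)q_V)q_V - 62q_V.
Leader FOC: 149/2 - 3q_V = 0, so q_V = 149/6.
Then q_H = (167 - 3·(149/6))/6 = 185/12.
Price P = 220 - 3·(161/4) = 397/4.
Vertex's profit: (397/4 - 62)·(149/6) - 326 = 599.0417.

599.04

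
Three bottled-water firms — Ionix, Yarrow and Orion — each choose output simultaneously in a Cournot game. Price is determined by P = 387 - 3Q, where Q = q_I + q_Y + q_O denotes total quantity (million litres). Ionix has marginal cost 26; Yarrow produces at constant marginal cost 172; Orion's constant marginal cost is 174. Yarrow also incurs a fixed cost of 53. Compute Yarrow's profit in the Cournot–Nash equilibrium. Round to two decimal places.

Ionix's profit: π_I = (387 - 3Q)q_I - (26q_I). Setting ∂π_I/∂q_I = 0: 361 - 6q_I - 3(q_Y + q_O) = 0.
Yarrow's first-order condition: 215 - 6q_Y - 3(q_I + q_O) = 0.
Orion's first-order condition: 213 - 6q_O - 3(q_I + q_Y) = 0.
Adding the 3 first-order conditions: 789 − 12Q = 0, so Q = 263/4.
Back-substituting: q_I = (361 − 789/4)/3 = 655/12, q_Y = (215 − 789/4)/3 = 71/12, q_O = (213 − 789/4)/3 = 21/4.
Price P = 387 - 3·(263/4) = 759/4.
Yarrow's profit: (759/4 - 172)·(71/12) - 53 = 52.0208.

52.02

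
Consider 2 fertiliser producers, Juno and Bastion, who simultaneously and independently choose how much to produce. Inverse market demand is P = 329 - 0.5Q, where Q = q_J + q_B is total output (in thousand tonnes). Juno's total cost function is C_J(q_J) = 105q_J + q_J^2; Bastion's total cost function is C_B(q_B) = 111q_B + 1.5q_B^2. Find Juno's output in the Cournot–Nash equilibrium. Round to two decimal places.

Juno's profit: π_J = (329 - 0.5Q)q_J - (105q_J + q_J²). Setting ∂π_J/∂q_J = 0: 224 - 3q_J - (1/2)(q_B) = 0.
Bastion's first-order condition: 218 - 4q_B - (1/2)(q_J) = 0.
Best responses: q_J = (224 - (1/2)q_B)/3, q_B = (218 - (1/2)q_J)/4.
Solving the pair: q_J = 66.9787, q_B = 46.1277.

66.98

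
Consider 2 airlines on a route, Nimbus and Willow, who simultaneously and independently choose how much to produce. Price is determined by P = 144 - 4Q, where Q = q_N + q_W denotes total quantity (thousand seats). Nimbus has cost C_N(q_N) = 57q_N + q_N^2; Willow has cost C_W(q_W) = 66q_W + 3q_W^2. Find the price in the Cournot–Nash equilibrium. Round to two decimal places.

Nimbus's profit: π_N = (144 - 4Q)q_N - (57q_N + q_N²). Setting ∂π_N/∂q_N = 0: 87 - 10q_N - 4(q_W) = 0.
Willow's first-order condition: 78 - 14q_W - 4(q_N) = 0.
Rearranging gives the reaction functions q_N = (87 - 4q_W)/10 and q_W = (78 - 4q_N)/14.
Solving the pair: q_N = 453/62, q_W = 108/31.
Total output Q = 669/62, so price P = 144 - 4·(669/62) = 100.8387.

100.84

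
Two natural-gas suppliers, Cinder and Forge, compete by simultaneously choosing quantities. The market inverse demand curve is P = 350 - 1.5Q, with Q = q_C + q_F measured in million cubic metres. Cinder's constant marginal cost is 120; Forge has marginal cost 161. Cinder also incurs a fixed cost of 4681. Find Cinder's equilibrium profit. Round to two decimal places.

759.07

Cinder's profit: π_C = (350 - 1.5Q)q_C - (120q_C). Setting ∂π_C/∂q_C = 0: 230 - 3q_C - (3/2)(q_F) = 0.
Forge's profit: π_F = (350 - 1.5Q)q_F - (161q_F). Setting ∂π_F/∂q_F = 0: 189 - 3q_F - (3/2)(q_C) = 0.
Rearranging gives the reaction functions q_C = (230 - (3/2)q_F)/3 and q_F = (189 - (3/2)q_C)/3.
Substituting one into the other gives q_C = 542/9 and q_F = 296/9.
Price P = 350 - (3/2)·(838/9) = 631/3.
Cinder's profit: (631/3 - 120)·(542/9) - 4681 = 759.0741.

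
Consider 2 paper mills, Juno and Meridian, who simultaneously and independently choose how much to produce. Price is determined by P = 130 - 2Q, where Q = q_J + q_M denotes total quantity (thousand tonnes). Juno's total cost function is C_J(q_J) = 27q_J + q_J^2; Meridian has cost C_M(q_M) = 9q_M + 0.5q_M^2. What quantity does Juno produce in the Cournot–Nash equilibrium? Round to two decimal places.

Juno's profit: π_J = (130 - 2Q)q_J - (27q_J + q_J²). Setting ∂π_J/∂q_J = 0: 103 - 6q_J - 2(q_M) = 0.
Meridian's first-order condition: 121 - 5q_M - 2(q_J) = 0.
Best responses: q_J = (103 - 2q_M)/6, q_M = (121 - 2q_J)/5.
Solving the pair: q_J = 21/2, q_M = 20.

10.50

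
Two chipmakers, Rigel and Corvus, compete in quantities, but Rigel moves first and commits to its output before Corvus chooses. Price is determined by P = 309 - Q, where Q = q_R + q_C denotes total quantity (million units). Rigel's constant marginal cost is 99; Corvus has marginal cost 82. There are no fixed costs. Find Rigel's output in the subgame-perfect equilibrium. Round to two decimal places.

The follower Corvus best-responds to any q_R: π_C = (309 - Q)q_C - 82q_C.
Setting the follower's marginal profit to zero, 227 - q_R - 2q_C = 0, i.e. q_C = (227 - q_R)/2.
Rigel substitutes q_C(q_R) into its own profit: π_R = q_R(309 - q_R - (227 - q_R)/2) - 99q_R = (391/2 - (1/2)q_R)q_R - 99q_R.
The leader's first-order condition 193/2 - q_R = 0 yields q_R = 193/2.
Then q_C = (227 - 193/2)/2 = 261/4.

96.50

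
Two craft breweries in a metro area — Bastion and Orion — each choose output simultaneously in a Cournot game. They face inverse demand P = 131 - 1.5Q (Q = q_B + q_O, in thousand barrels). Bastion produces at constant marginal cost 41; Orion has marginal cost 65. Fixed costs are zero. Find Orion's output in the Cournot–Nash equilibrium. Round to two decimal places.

9.33

Bastion's profit: π_B = (131 - 1.5Q)q_B - (41q_B). Setting ∂π_B/∂q_B = 0: 90 - 3q_B - (3/2)(q_O) = 0.
Orion's profit: π_O = (131 - 1.5Q)q_O - (65q_O). Setting ∂π_O/∂q_O = 0: 66 - 3q_O - (3/2)(q_B) = 0.
Rearranging gives the reaction functions q_B = (90 - (3/2)q_O)/3 and q_O = (66 - (3/2)q_B)/3.
Substituting one into the other gives q_B = 76/3 and q_O = 28/3.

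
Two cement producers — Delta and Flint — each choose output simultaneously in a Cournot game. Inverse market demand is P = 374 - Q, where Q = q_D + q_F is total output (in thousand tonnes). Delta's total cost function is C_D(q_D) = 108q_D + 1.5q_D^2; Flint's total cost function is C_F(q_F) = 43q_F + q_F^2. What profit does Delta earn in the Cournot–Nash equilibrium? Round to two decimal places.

Delta's profit: π_D = (374 - Q)q_D - (108q_D + (3/2)q_D²). Setting ∂π_D/∂q_D = 0: 266 - 5q_D - (q_F) = 0.
Flint's first-order condition: 331 - 4q_F - (q_D) = 0.
Rearranging gives the reaction functions q_D = (266 - q_F)/5 and q_F = (331 - q_D)/4.
Solving the pair: q_D = 733/19, q_F = 1389/19.
Price P = 374 - 111.6842 = 262.3158.
Delta's profit: 262.3158·(733/19) - 108·(733/19) - (3/2)(733/19)² = 3720.8380.

3720.84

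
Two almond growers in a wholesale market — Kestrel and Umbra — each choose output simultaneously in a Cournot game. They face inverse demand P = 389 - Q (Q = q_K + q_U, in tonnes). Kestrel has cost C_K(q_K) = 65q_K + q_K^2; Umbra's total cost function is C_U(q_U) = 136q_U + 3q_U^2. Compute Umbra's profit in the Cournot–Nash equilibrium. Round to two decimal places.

Kestrel's profit: π_K = (389 - Q)q_K - (65q_K + q_K²). Setting ∂π_K/∂q_K = 0: 324 - 4q_K - (q_U) = 0.
Umbra's profit: π_U = (389 - Q)q_U - (136q_U + 3q_U²). Setting ∂π_U/∂q_U = 0: 253 - 8q_U - (q_K) = 0.
So q_K = (324 - q_U)/4 and q_U = (253 - q_K)/8.
Substituting one into the other gives q_K = 75.4516 and q_U = 688/31.
Price P = 389 - 97.6452 = 291.3548.
Umbra's profit: 291.3548·(688/31) - 136·(688/31) - 3(688/31)² = 1970.2144.

1970.21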